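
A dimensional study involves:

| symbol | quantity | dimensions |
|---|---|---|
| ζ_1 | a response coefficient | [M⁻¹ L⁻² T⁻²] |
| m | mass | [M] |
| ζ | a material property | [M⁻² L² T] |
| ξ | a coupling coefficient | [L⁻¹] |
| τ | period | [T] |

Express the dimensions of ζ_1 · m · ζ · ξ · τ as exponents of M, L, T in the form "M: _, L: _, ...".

M: -2, L: -1, T: 0

Collect each base-dimension exponent across the product:
  M: (-1) + (1) + (-2) + (0) + (0) = -2
  L: (-2) + (0) + (2) + (-1) + (0) = -1
  T: (-2) + (0) + (1) + (0) + (1) = 0
So the dimensions are [M⁻² L⁻¹].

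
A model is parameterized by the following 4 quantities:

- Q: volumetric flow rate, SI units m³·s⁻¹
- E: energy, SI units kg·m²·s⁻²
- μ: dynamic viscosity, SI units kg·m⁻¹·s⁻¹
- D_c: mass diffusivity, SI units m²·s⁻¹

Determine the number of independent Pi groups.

There are 4 variables and 3 base dimensions (M, L, T).
The dimension matrix has rank 3.
Independent dimensionless groups: 4 − 3 = 1.

1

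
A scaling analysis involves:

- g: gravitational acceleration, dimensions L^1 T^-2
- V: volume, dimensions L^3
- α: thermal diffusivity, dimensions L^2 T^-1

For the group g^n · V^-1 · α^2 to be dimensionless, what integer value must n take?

Balance the L exponent: (1)·n from g, plus −(3) + 2·(2) = 1 from the rest, must sum to zero.
n + 1 = 0, so n = -1.

-1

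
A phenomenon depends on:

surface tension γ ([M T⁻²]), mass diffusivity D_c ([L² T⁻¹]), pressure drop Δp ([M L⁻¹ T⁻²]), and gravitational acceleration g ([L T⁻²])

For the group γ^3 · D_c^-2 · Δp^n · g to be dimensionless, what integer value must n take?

Balance the M exponent: (1)·n from Δp, plus 3·(1) − 2·(0) + (0) = 3 from the rest, must sum to zero.
n + 3 = 0, so n = -3.

-3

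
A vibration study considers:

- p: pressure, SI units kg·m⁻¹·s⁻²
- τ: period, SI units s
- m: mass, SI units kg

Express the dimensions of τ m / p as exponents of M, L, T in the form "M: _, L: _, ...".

Collect each base-dimension exponent across the product:
  M: −(1) + (0) + (1) = 0
  L: −(-1) + (0) + (0) = 1
  T: −(-2) + (1) + (0) = 3
So the dimensions are [L T³].

M: 0, L: 1, T: 3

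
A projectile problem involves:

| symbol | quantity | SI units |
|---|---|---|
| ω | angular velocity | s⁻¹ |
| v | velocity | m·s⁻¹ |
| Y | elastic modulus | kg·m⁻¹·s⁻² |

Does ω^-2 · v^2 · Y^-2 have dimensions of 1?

no

Sum the exponent of each base dimension across the product:
  M: −2·[ω]_M + 2·[v]_M − 2·[Y]_M = −2·(0) + 2·(0) − 2·(1) = -2
  L: −2·[ω]_L + 2·[v]_L − 2·[Y]_L = −2·(0) + 2·(1) − 2·(-1) = 4
  T: −2·[ω]_T + 2·[v]_T − 2·[Y]_T = −2·(-1) + 2·(-1) − 2·(-2) = 4
Net dimensions [M⁻² L⁴ T⁴] ≠ [1] — not dimensionless.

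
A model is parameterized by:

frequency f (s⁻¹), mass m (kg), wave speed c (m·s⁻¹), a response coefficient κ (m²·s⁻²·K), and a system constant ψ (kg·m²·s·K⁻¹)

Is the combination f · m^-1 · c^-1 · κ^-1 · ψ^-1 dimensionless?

no

Sum the exponent of each base dimension across the product:
  M: [f]_M − [m]_M − [c]_M − [κ]_M − [ψ]_M = (0) − (1) − (0) − (0) − (1) = -2
  L: [f]_L − [m]_L − [c]_L − [κ]_L − [ψ]_L = (0) − (0) − (1) − (2) − (2) = -5
  T: [f]_T − [m]_T − [c]_T − [κ]_T − [ψ]_T = (-1) − (0) − (-1) − (-2) − (1) = 1
  Θ: [f]_Θ − [m]_Θ − [c]_Θ − [κ]_Θ − [ψ]_Θ = (0) − (0) − (0) − (1) − (-1) = 0
Net dimensions [M⁻² L⁻⁵ T] ≠ [1] — not dimensionless.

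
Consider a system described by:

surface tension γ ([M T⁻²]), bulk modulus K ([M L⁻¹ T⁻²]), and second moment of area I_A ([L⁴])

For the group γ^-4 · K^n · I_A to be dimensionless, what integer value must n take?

Balance the M exponent: (1)·n from K, plus −4·(1) + (0) = -4 from the rest, must sum to zero.
n − 4 = 0, so n = 4.

4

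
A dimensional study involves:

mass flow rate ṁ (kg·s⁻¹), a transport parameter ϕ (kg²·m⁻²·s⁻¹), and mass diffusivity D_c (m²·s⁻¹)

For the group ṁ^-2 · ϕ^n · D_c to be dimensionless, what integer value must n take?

1

Balance the M exponent: (2)·n from ϕ, plus −2·(1) + (0) = -2 from the rest, must sum to zero.
2n − 2 = 0, so n = 1.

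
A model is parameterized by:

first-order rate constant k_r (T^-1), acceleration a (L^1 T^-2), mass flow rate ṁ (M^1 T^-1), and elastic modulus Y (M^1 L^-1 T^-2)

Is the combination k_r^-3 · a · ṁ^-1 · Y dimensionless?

Sum the exponent of each base dimension across the product:
  M: −3·[k_r]_M + [a]_M − [ṁ]_M + [Y]_M = −3·(0) + (0) − (1) + (1) = 0
  L: −3·[k_r]_L + [a]_L − [ṁ]_L + [Y]_L = −3·(0) + (1) − (0) + (-1) = 0
  T: −3·[k_r]_T + [a]_T − [ṁ]_T + [Y]_T = −3·(-1) + (-2) − (-1) + (-2) = 0
  Θ: −3·[k_r]_Θ + [a]_Θ − [ṁ]_Θ + [Y]_Θ = −3·(0) + (0) − (0) + (0) = 0
All base exponents vanish — dimensionless.

yes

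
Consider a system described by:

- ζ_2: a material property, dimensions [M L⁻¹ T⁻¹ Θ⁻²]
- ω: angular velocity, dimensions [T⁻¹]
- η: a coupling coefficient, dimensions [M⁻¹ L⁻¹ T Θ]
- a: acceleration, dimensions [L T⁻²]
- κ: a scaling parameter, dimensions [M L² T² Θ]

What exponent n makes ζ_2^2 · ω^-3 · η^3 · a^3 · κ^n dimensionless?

1

Balance the M exponent: (1)·n from κ, plus 2·(1) − 3·(0) + 3·(-1) + 3·(0) = -1 from the rest, must sum to zero.
n − 1 = 0, so n = 1.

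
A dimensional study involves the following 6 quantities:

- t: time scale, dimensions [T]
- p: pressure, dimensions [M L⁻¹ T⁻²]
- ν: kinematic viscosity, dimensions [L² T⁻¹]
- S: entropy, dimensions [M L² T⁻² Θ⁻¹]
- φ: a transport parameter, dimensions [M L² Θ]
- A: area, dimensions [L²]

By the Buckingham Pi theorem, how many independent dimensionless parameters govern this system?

2

There are 6 variables and 4 base dimensions (M, L, T, Θ).
The dimension matrix has rank 4.
Independent dimensionless groups: 6 − 4 = 2.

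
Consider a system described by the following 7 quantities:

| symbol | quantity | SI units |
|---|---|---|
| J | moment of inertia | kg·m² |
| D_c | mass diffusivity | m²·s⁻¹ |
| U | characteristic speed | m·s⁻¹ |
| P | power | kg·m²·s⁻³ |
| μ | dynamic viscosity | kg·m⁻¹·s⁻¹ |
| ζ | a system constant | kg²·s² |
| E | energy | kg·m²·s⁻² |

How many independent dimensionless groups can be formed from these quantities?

There are 7 variables and 3 base dimensions (M, L, T).
The dimension matrix has rank 3.
Independent dimensionless groups: 7 − 3 = 4.

4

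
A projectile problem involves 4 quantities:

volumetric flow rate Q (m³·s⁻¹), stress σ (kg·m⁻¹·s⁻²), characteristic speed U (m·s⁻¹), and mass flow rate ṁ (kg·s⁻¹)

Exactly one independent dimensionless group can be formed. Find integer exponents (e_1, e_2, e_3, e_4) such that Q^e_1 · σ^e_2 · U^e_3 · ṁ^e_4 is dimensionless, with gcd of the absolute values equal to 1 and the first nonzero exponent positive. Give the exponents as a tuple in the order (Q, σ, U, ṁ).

M: e_1·(0) + e_2·(1) + e_3·(0) + e_4·(1) = 0
L: e_1·(3) + e_2·(-1) + e_3·(1) + e_4·(0) = 0
T: e_1·(-1) + e_2·(-2) + e_3·(-1) + e_4·(-1) = 0
Solving this homogeneous linear system for the smallest-integer solution (first nonzero entry positive) gives (1, 1, -2, -1).

(1, 1, -2, -1)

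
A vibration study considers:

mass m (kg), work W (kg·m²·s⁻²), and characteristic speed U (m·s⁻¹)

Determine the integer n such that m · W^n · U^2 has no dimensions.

Balance the M exponent: (1)·n from W, plus (1) + 2·(0) = 1 from the rest, must sum to zero.
n + 1 = 0, so n = -1.

-1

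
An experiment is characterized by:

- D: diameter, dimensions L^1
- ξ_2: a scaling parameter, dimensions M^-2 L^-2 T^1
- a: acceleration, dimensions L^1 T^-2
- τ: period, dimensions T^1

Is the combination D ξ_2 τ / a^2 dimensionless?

no

Sum the exponent of each base dimension across the product:
  M: [D]_M + [ξ_2]_M − 2·[a]_M + [τ]_M = (0) + (-2) − 2·(0) + (0) = -2
  L: [D]_L + [ξ_2]_L − 2·[a]_L + [τ]_L = (1) + (-2) − 2·(1) + (0) = -3
  T: [D]_T + [ξ_2]_T − 2·[a]_T + [τ]_T = (0) + (1) − 2·(-2) + (1) = 6
Net dimensions [M⁻² L⁻³ T⁶] ≠ [1] — not dimensionless.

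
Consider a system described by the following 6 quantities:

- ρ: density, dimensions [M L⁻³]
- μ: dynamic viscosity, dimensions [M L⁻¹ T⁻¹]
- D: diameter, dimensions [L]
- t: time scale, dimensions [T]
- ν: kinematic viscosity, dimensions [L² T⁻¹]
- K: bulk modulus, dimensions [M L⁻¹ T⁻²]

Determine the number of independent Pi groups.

3

There are 6 variables and 3 base dimensions (M, L, T).
The dimension matrix has rank 3.
Independent dimensionless groups: 6 − 3 = 3.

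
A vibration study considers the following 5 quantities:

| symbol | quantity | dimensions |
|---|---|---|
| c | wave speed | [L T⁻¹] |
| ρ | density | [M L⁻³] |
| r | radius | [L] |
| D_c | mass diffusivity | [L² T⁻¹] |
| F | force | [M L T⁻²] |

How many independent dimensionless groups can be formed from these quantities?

There are 5 variables and 3 base dimensions (M, L, T).
The dimension matrix has rank 3.
Independent dimensionless groups: 5 − 3 = 2.

2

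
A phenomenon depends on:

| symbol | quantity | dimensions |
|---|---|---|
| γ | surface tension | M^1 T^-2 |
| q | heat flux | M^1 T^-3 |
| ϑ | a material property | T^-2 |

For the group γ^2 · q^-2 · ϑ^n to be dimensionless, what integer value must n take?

Balance the T exponent: (-2)·n from ϑ, plus 2·(-2) − 2·(-3) = 2 from the rest, must sum to zero.
-2n + 2 = 0, so n = 1.

1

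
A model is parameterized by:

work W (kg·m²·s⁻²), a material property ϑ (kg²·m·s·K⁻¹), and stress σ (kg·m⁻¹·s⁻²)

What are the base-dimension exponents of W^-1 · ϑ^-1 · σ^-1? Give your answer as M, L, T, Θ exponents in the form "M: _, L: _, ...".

M: -4, L: -2, T: 3, Θ: 1

Collect each base-dimension exponent across the product:
  M: −(1) − (2) − (1) = -4
  L: −(2) − (1) − (-1) = -2
  T: −(-2) − (1) − (-2) = 3
  Θ: −(0) − (-1) − (0) = 1
So the dimensions are [M⁻⁴ L⁻² T³ Θ].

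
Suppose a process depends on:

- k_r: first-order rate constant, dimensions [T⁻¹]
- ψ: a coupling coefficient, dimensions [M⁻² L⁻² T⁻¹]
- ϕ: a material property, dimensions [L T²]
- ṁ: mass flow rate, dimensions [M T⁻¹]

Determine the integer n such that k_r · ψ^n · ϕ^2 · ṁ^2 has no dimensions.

1

Balance the M exponent: (-2)·n from ψ, plus (0) + 2·(0) + 2·(1) = 2 from the rest, must sum to zero.
-2n + 2 = 0, so n = 1.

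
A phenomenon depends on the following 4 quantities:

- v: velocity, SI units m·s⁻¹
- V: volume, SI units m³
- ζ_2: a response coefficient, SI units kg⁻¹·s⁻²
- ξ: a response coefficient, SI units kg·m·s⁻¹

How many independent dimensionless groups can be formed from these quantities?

There are 4 variables and 3 base dimensions (M, L, T).
The dimension matrix has rank 3.
Independent dimensionless groups: 4 − 3 = 1.

1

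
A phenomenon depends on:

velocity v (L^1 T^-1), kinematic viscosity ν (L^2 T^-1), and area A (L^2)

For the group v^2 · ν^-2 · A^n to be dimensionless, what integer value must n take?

Balance the L exponent: (2)·n from A, plus 2·(1) − 2·(2) = -2 from the rest, must sum to zero.
2n − 2 = 0, so n = 1.

1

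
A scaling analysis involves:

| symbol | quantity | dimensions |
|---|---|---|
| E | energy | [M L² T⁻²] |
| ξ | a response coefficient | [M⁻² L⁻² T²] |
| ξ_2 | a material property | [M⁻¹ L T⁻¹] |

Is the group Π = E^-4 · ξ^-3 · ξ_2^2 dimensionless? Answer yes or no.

Sum the exponent of each base dimension across the product:
  M: −4·[E]_M − 3·[ξ]_M + 2·[ξ_2]_M = −4·(1) − 3·(-2) + 2·(-1) = 0
  L: −4·[E]_L − 3·[ξ]_L + 2·[ξ_2]_L = −4·(2) − 3·(-2) + 2·(1) = 0
  T: −4·[E]_T − 3·[ξ]_T + 2·[ξ_2]_T = −4·(-2) − 3·(2) + 2·(-1) = 0
All base exponents vanish — dimensionless.

yes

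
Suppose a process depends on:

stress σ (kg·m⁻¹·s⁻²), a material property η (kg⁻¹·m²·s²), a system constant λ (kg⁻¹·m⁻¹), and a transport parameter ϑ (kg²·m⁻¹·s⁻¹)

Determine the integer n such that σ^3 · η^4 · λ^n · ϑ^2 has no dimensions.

Balance the M exponent: (-1)·n from λ, plus 3·(1) + 4·(-1) + 2·(2) = 3 from the rest, must sum to zero.
−n + 3 = 0, so n = 3.

3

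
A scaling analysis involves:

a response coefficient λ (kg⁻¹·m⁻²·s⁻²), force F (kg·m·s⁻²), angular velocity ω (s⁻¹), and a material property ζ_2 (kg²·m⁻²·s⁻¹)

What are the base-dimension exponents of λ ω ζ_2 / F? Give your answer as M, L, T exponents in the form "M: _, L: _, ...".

Collect each base-dimension exponent across the product:
  M: (-1) − (1) + (0) + (2) = 0
  L: (-2) − (1) + (0) + (-2) = -5
  T: (-2) − (-2) + (-1) + (-1) = -2
So the dimensions are [L⁻⁵ T⁻²].

M: 0, L: -5, T: -2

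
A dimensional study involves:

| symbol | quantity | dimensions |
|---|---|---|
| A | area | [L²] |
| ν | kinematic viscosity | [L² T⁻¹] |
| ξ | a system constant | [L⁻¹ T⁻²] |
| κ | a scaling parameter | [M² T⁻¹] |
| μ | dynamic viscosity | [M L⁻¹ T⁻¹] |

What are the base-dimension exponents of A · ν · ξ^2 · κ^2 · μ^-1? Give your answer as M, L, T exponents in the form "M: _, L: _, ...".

Collect each base-dimension exponent across the product:
  M: (0) + (0) + 2·(0) + 2·(2) − (1) = 3
  L: (2) + (2) + 2·(-1) + 2·(0) − (-1) = 3
  T: (0) + (-1) + 2·(-2) + 2·(-1) − (-1) = -6
So the dimensions are [M³ L³ T⁻⁶].

M: 3, L: 3, T: -6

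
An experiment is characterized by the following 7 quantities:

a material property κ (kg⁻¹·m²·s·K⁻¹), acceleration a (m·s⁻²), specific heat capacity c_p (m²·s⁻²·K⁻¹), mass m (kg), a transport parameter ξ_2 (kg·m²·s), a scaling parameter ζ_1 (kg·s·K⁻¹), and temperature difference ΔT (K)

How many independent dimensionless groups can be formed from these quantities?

3

There are 7 variables and 4 base dimensions (M, L, T, Θ).
The dimension matrix has rank 4.
Independent dimensionless groups: 7 − 4 = 3.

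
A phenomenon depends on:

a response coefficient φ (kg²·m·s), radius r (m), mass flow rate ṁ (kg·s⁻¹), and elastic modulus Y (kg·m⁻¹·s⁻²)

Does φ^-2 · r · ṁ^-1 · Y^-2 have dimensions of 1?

no

Sum the exponent of each base dimension across the product:
  M: −2·[φ]_M + [r]_M − [ṁ]_M − 2·[Y]_M = −2·(2) + (0) − (1) − 2·(1) = -7
  L: −2·[φ]_L + [r]_L − [ṁ]_L − 2·[Y]_L = −2·(1) + (1) − (0) − 2·(-1) = 1
  T: −2·[φ]_T + [r]_T − [ṁ]_T − 2·[Y]_T = −2·(1) + (0) − (-1) − 2·(-2) = 3
Net dimensions [M⁻⁷ L T³] ≠ [1] — not dimensionless.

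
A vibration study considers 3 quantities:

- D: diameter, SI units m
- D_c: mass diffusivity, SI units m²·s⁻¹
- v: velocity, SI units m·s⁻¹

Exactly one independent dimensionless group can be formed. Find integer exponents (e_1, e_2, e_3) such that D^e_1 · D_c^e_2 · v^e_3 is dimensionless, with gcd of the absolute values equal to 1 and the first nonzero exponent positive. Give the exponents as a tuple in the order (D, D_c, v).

L: e_1·(1) + e_2·(2) + e_3·(1) = 0
T: e_1·(0) + e_2·(-1) + e_3·(-1) = 0
Solving this homogeneous linear system for the smallest-integer solution (first nonzero entry positive) gives (1, -1, 1).

(1, -1, 1)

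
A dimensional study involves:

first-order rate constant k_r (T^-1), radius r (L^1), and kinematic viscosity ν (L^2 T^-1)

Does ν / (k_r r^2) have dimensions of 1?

Sum the exponent of each base dimension across the product:
  L: −[k_r]_L − 2·[r]_L + [ν]_L = −(0) − 2·(1) + (2) = 0
  T: −[k_r]_T − 2·[r]_T + [ν]_T = −(-1) − 2·(0) + (-1) = 0
All base exponents vanish — dimensionless.

yes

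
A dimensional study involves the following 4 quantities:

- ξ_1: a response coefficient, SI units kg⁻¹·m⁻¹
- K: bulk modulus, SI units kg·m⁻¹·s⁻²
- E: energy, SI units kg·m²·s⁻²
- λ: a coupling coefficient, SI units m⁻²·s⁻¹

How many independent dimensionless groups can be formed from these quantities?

1

There are 4 variables and 3 base dimensions (M, L, T).
The dimension matrix has rank 3.
Independent dimensionless groups: 4 − 3 = 1.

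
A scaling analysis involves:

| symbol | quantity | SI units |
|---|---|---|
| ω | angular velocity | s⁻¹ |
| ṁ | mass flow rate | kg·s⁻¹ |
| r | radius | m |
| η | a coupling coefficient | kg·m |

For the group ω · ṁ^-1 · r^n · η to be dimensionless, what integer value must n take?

-1

Balance the L exponent: (1)·n from r, plus (0) − (0) + (1) = 1 from the rest, must sum to zero.
n + 1 = 0, so n = -1.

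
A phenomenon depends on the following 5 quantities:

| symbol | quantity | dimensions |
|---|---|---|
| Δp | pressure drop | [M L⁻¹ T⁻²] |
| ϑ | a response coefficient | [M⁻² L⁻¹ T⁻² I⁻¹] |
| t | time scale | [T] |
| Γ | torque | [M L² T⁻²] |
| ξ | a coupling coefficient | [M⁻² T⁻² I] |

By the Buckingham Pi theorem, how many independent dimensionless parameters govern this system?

There are 5 variables and 4 base dimensions (M, L, T, I).
The dimension matrix has rank 4.
Independent dimensionless groups: 5 − 4 = 1.

1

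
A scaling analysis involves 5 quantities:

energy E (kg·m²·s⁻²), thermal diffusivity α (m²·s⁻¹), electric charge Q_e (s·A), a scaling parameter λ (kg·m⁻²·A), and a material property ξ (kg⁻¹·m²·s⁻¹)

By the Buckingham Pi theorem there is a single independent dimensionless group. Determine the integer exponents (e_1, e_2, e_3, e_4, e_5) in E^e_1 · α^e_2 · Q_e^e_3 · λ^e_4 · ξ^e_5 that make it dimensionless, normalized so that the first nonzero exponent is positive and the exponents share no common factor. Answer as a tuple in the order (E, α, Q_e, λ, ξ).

(2, -4, 1, -1, 1)

M: e_1·(1) + e_2·(0) + e_3·(0) + e_4·(1) + e_5·(-1) = 0
L: e_1·(2) + e_2·(2) + e_3·(0) + e_4·(-2) + e_5·(2) = 0
T: e_1·(-2) + e_2·(-1) + e_3·(1) + e_4·(0) + e_5·(-1) = 0
I: e_1·(0) + e_2·(0) + e_3·(1) + e_4·(1) + e_5·(0) = 0
Solving this homogeneous linear system for the smallest-integer solution (first nonzero entry positive) gives (2, -4, 1, -1, 1).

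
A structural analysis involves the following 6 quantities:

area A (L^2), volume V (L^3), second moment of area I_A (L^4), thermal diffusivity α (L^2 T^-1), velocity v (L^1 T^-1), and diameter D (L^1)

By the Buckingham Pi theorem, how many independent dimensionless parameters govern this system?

There are 6 variables and 2 base dimensions (L, T).
The dimension matrix has rank 2.
Independent dimensionless groups: 6 − 2 = 4.

4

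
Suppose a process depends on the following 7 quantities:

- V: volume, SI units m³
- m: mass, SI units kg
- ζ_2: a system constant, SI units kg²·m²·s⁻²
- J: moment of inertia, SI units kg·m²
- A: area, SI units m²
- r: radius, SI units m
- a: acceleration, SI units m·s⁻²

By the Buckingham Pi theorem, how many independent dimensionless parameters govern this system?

4

There are 7 variables and 3 base dimensions (M, L, T).
The dimension matrix has rank 3.
Independent dimensionless groups: 7 − 3 = 4.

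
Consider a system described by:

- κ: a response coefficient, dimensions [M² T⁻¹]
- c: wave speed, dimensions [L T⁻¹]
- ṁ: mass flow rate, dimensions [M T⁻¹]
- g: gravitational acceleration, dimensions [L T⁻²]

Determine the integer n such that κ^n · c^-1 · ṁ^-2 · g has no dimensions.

1

Balance the M exponent: (2)·n from κ, plus −(0) − 2·(1) + (0) = -2 from the rest, must sum to zero.
2n − 2 = 0, so n = 1.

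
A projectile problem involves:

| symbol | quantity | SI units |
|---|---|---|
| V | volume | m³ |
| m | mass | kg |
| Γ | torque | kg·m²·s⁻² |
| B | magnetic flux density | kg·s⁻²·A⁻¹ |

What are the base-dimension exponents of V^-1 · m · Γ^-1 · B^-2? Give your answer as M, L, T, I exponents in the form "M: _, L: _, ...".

Collect each base-dimension exponent across the product:
  M: −(0) + (1) − (1) − 2·(1) = -2
  L: −(3) + (0) − (2) − 2·(0) = -5
  T: −(0) + (0) − (-2) − 2·(-2) = 6
  I: −(0) + (0) − (0) − 2·(-1) = 2
So the dimensions are [M⁻² L⁻⁵ T⁶ I²].

M: -2, L: -5, T: 6, I: 2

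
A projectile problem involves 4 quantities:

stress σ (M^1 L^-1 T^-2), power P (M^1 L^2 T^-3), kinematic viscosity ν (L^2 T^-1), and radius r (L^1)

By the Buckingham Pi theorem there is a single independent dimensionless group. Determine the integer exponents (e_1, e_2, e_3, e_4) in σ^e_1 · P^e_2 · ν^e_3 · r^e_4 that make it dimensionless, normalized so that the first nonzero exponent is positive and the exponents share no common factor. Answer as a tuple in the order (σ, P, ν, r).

M: e_1·(1) + e_2·(1) + e_3·(0) + e_4·(0) = 0
L: e_1·(-1) + e_2·(2) + e_3·(2) + e_4·(1) = 0
T: e_1·(-2) + e_2·(-3) + e_3·(-1) + e_4·(0) = 0
Solving this homogeneous linear system for the smallest-integer solution (first nonzero entry positive) gives (1, -1, 1, 1).

(1, -1, 1, 1)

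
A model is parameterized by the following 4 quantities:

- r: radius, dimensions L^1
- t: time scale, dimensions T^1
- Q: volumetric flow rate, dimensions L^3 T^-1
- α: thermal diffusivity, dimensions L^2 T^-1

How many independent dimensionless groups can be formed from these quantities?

2

There are 4 variables and 2 base dimensions (L, T).
The dimension matrix has rank 2.
Independent dimensionless groups: 4 − 2 = 2.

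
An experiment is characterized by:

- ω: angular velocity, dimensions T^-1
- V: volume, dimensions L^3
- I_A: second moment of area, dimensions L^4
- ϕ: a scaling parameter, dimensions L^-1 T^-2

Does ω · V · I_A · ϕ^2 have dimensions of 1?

no

Sum the exponent of each base dimension across the product:
  L: [ω]_L + [V]_L + [I_A]_L + 2·[ϕ]_L = (0) + (3) + (4) + 2·(-1) = 5
  T: [ω]_T + [V]_T + [I_A]_T + 2·[ϕ]_T = (-1) + (0) + (0) + 2·(-2) = -5
Net dimensions [L⁵ T⁻⁵] ≠ [1] — not dimensionless.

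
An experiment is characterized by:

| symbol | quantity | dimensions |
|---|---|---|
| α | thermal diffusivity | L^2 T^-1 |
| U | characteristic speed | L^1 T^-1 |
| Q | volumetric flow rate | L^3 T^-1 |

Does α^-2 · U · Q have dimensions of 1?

Sum the exponent of each base dimension across the product:
  M: −2·[α]_M + [U]_M + [Q]_M = −2·(0) + (0) + (0) = 0
  L: −2·[α]_L + [U]_L + [Q]_L = −2·(2) + (1) + (3) = 0
  T: −2·[α]_T + [U]_T + [Q]_T = −2·(-1) + (-1) + (-1) = 0
  Θ: −2·[α]_Θ + [U]_Θ + [Q]_Θ = −2·(0) + (0) + (0) = 0
All base exponents vanish — dimensionless.

yes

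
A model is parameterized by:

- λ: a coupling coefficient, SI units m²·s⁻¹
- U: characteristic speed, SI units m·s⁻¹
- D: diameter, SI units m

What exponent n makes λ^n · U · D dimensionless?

Balance the L exponent: (2)·n from λ, plus (1) + (1) = 2 from the rest, must sum to zero.
2n + 2 = 0, so n = -1.

-1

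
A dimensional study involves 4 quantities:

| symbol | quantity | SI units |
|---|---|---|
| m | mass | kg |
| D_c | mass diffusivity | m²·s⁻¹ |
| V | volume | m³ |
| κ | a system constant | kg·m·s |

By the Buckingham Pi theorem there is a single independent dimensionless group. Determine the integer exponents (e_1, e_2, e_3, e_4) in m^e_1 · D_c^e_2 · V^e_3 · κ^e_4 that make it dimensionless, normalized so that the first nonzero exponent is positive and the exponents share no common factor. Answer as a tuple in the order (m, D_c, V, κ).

(1, -1, 1, -1)

M: e_1·(1) + e_2·(0) + e_3·(0) + e_4·(1) = 0
L: e_1·(0) + e_2·(2) + e_3·(3) + e_4·(1) = 0
T: e_1·(0) + e_2·(-1) + e_3·(0) + e_4·(1) = 0
Solving this homogeneous linear system for the smallest-integer solution (first nonzero entry positive) gives (1, -1, 1, -1).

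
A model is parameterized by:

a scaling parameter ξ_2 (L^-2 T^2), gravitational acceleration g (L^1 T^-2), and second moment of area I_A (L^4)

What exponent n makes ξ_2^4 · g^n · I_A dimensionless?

Balance the L exponent: (1)·n from g, plus 4·(-2) + (4) = -4 from the rest, must sum to zero.
n − 4 = 0, so n = 4.

4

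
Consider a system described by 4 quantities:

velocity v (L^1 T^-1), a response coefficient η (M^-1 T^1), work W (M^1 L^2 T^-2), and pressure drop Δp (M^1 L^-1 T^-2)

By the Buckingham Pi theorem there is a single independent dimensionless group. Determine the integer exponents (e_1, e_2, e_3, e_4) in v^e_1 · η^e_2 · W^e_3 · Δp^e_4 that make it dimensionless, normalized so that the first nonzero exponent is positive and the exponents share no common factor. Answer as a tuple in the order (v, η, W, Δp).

(3, -3, -2, -1)

M: e_1·(0) + e_2·(-1) + e_3·(1) + e_4·(1) = 0
L: e_1·(1) + e_2·(0) + e_3·(2) + e_4·(-1) = 0
T: e_1·(-1) + e_2·(1) + e_3·(-2) + e_4·(-2) = 0
Solving this homogeneous linear system for the smallest-integer solution (first nonzero entry positive) gives (3, -3, -2, -1).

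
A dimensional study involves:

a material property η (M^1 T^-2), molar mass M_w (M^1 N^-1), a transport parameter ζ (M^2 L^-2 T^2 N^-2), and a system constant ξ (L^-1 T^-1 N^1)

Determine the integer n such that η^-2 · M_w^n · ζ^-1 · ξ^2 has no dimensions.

4

Balance the M exponent: (1)·n from M_w, plus −2·(1) − (2) + 2·(0) = -4 from the rest, must sum to zero.
n − 4 = 0, so n = 4.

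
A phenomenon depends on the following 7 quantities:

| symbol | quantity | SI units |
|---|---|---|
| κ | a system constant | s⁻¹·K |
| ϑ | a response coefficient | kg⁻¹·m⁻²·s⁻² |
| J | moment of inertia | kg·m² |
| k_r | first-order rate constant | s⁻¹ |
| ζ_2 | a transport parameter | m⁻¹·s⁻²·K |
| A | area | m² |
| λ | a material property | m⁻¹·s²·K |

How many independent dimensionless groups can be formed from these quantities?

3

There are 7 variables and 4 base dimensions (M, L, T, Θ).
The dimension matrix has rank 4.
Independent dimensionless groups: 7 − 4 = 3.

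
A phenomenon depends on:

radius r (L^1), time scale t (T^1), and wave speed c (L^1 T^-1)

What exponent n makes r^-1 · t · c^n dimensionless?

1

Balance the L exponent: (1)·n from c, plus −(1) + (0) = -1 from the rest, must sum to zero.
n − 1 = 0, so n = 1.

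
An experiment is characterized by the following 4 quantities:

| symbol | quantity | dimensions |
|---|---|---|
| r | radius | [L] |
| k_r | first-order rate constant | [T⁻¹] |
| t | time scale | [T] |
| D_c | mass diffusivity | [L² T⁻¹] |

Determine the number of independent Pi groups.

2

There are 4 variables and 2 base dimensions (L, T).
The dimension matrix has rank 2.
Independent dimensionless groups: 4 − 2 = 2.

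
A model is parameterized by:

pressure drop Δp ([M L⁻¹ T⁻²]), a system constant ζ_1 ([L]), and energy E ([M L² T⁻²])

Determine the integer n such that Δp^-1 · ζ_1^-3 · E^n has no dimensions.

Balance the M exponent: (1)·n from E, plus −(1) − 3·(0) = -1 from the rest, must sum to zero.
n − 1 = 0, so n = 1.

1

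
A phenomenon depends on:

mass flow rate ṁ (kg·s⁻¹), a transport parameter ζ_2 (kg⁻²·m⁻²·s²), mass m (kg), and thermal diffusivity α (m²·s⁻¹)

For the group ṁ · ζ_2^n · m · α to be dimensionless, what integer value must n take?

1

Balance the M exponent: (-2)·n from ζ_2, plus (1) + (1) + (0) = 2 from the rest, must sum to zero.
-2n + 2 = 0, so n = 1.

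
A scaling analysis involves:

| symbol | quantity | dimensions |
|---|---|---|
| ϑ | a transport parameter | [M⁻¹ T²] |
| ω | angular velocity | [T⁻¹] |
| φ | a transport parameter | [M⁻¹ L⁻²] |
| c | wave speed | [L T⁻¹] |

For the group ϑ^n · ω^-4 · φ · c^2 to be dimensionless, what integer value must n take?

-1

Balance the M exponent: (-1)·n from ϑ, plus −4·(0) + (-1) + 2·(0) = -1 from the rest, must sum to zero.
−n − 1 = 0, so n = -1.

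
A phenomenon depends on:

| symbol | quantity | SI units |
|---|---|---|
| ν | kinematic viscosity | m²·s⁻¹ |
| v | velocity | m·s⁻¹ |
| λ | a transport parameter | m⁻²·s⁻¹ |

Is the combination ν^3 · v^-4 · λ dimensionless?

Sum the exponent of each base dimension across the product:
  M: 3·[ν]_M − 4·[v]_M + [λ]_M = 3·(0) − 4·(0) + (0) = 0
  L: 3·[ν]_L − 4·[v]_L + [λ]_L = 3·(2) − 4·(1) + (-2) = 0
  T: 3·[ν]_T − 4·[v]_T + [λ]_T = 3·(-1) − 4·(-1) + (-1) = 0
All base exponents vanish — dimensionless.

yes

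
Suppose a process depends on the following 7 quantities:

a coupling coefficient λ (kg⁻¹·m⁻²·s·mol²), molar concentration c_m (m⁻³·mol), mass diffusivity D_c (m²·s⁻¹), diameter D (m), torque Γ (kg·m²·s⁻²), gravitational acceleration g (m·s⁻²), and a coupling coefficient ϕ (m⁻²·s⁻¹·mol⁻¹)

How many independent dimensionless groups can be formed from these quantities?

3

There are 7 variables and 4 base dimensions (M, L, T, N).
The dimension matrix has rank 4.
Independent dimensionless groups: 7 − 4 = 3.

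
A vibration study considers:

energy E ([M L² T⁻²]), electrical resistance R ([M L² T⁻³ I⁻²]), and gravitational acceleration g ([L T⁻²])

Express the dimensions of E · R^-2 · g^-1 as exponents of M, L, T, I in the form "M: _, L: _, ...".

Collect each base-dimension exponent across the product:
  M: (1) − 2·(1) − (0) = -1
  L: (2) − 2·(2) − (1) = -3
  T: (-2) − 2·(-3) − (-2) = 6
  I: (0) − 2·(-2) − (0) = 4
So the dimensions are [M⁻¹ L⁻³ T⁶ I⁴].

M: -1, L: -3, T: 6, I: 4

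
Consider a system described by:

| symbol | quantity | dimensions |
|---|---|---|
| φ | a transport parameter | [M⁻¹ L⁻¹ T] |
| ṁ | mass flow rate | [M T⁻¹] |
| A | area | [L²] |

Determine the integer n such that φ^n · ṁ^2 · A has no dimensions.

2

Balance the M exponent: (-1)·n from φ, plus 2·(1) + (0) = 2 from the rest, must sum to zero.
−n + 2 = 0, so n = 2.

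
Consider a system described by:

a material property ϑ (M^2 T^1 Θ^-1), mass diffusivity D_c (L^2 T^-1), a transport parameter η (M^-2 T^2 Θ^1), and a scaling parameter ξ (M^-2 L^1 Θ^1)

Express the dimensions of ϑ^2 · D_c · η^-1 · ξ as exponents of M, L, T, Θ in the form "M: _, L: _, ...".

Collect each base-dimension exponent across the product:
  M: 2·(2) + (0) − (-2) + (-2) = 4
  L: 2·(0) + (2) − (0) + (1) = 3
  T: 2·(1) + (-1) − (2) + (0) = -1
  Θ: 2·(-1) + (0) − (1) + (1) = -2
So the dimensions are [M⁴ L³ T⁻¹ Θ⁻²].

M: 4, L: 3, T: -1, Θ: -2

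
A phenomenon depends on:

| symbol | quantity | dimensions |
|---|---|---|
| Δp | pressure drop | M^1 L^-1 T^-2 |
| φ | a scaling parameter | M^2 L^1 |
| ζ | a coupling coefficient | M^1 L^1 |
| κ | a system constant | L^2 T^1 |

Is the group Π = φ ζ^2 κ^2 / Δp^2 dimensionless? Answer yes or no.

no

Sum the exponent of each base dimension across the product:
  M: −2·[Δp]_M + [φ]_M + 2·[ζ]_M + 2·[κ]_M = −2·(1) + (2) + 2·(1) + 2·(0) = 2
  L: −2·[Δp]_L + [φ]_L + 2·[ζ]_L + 2·[κ]_L = −2·(-1) + (1) + 2·(1) + 2·(2) = 9
  T: −2·[Δp]_T + [φ]_T + 2·[ζ]_T + 2·[κ]_T = −2·(-2) + (0) + 2·(0) + 2·(1) = 6
Net dimensions [M² L⁹ T⁶] ≠ [1] — not dimensionless.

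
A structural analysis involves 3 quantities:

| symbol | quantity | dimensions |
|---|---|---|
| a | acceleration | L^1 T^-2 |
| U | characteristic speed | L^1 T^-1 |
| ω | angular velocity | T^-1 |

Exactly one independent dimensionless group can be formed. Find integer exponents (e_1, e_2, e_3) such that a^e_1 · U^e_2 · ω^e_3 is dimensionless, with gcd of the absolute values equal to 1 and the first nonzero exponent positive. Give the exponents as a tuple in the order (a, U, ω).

(1, -1, -1)

L: e_1·(1) + e_2·(1) + e_3·(0) = 0
T: e_1·(-2) + e_2·(-1) + e_3·(-1) = 0
Solving this homogeneous linear system for the smallest-integer solution (first nonzero entry positive) gives (1, -1, -1).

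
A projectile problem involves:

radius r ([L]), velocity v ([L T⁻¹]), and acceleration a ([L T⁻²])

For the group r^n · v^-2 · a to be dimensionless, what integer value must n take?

1

Balance the L exponent: (1)·n from r, plus −2·(1) + (1) = -1 from the rest, must sum to zero.
n − 1 = 0, so n = 1.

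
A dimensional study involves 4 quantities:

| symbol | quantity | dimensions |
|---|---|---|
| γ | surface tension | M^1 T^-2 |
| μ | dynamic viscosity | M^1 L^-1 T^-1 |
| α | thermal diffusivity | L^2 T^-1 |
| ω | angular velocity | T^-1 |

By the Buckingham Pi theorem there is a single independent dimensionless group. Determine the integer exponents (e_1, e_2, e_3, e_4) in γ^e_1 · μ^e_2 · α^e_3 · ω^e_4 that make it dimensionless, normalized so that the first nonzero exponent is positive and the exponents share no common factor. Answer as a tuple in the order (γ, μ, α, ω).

M: e_1·(1) + e_2·(1) + e_3·(0) + e_4·(0) = 0
L: e_1·(0) + e_2·(-1) + e_3·(2) + e_4·(0) = 0
T: e_1·(-2) + e_2·(-1) + e_3·(-1) + e_4·(-1) = 0
Solving this homogeneous linear system for the smallest-integer solution (first nonzero entry positive) gives (2, -2, -1, -1).

(2, -2, -1, -1)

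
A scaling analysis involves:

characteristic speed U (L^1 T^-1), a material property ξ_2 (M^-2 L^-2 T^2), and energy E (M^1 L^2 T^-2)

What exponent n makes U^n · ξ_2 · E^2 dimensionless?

Balance the L exponent: (1)·n from U, plus (-2) + 2·(2) = 2 from the rest, must sum to zero.
n + 2 = 0, so n = -2.

-2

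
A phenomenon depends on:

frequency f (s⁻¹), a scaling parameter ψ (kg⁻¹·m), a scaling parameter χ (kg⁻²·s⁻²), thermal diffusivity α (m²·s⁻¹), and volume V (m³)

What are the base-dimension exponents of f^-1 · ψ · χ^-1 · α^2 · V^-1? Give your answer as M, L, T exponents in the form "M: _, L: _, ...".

M: 1, L: 2, T: 1

Collect each base-dimension exponent across the product:
  M: −(0) + (-1) − (-2) + 2·(0) − (0) = 1
  L: −(0) + (1) − (0) + 2·(2) − (3) = 2
  T: −(-1) + (0) − (-2) + 2·(-1) − (0) = 1
So the dimensions are [M L² T].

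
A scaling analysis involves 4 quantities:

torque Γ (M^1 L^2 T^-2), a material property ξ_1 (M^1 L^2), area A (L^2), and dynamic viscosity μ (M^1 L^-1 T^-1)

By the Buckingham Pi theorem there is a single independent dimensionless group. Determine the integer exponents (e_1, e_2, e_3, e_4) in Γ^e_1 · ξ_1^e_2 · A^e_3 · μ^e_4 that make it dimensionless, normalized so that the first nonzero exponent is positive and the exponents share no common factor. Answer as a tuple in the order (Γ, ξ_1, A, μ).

M: e_1·(1) + e_2·(1) + e_3·(0) + e_4·(1) = 0
L: e_1·(2) + e_2·(2) + e_3·(2) + e_4·(-1) = 0
T: e_1·(-2) + e_2·(0) + e_3·(0) + e_4·(-1) = 0
Solving this homogeneous linear system for the smallest-integer solution (first nonzero entry positive) gives (1, 1, -3, -2).

(1, 1, -3, -2)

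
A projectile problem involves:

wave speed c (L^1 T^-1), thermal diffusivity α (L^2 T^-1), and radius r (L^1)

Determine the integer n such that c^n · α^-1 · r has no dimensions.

Balance the L exponent: (1)·n from c, plus −(2) + (1) = -1 from the rest, must sum to zero.
n − 1 = 0, so n = 1.

1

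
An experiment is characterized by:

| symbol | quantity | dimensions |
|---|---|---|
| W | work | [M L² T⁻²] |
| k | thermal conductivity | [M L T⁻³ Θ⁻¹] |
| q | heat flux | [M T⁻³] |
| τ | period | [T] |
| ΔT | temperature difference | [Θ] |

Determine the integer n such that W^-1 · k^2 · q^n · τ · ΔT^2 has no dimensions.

-1

Balance the M exponent: (1)·n from q, plus −(1) + 2·(1) + (0) + 2·(0) = 1 from the rest, must sum to zero.
n + 1 = 0, so n = -1.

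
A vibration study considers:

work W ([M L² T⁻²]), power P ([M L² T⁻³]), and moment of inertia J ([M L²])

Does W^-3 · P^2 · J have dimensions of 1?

yes

Sum the exponent of each base dimension across the product:
  M: −3·[W]_M + 2·[P]_M + [J]_M = −3·(1) + 2·(1) + (1) = 0
  L: −3·[W]_L + 2·[P]_L + [J]_L = −3·(2) + 2·(2) + (2) = 0
  T: −3·[W]_T + 2·[P]_T + [J]_T = −3·(-2) + 2·(-3) + (0) = 0
All base exponents vanish — dimensionless.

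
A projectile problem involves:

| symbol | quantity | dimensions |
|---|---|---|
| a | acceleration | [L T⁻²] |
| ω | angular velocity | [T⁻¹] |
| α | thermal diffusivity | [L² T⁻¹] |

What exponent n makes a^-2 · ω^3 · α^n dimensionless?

1

Balance the L exponent: (2)·n from α, plus −2·(1) + 3·(0) = -2 from the rest, must sum to zero.
2n − 2 = 0, so n = 1.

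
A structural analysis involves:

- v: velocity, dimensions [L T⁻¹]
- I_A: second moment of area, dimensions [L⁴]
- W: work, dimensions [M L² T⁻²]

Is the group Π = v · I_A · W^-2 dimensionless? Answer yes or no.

no

Sum the exponent of each base dimension across the product:
  M: [v]_M + [I_A]_M − 2·[W]_M = (0) + (0) − 2·(1) = -2
  L: [v]_L + [I_A]_L − 2·[W]_L = (1) + (4) − 2·(2) = 1
  T: [v]_T + [I_A]_T − 2·[W]_T = (-1) + (0) − 2·(-2) = 3
Net dimensions [M⁻² L T³] ≠ [1] — not dimensionless.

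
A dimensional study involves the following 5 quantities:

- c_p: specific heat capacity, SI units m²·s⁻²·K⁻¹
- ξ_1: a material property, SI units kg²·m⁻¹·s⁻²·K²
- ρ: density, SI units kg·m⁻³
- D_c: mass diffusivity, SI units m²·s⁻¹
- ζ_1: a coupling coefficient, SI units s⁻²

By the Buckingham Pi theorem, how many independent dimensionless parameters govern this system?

1

There are 5 variables and 4 base dimensions (M, L, T, Θ).
The dimension matrix has rank 4.
Independent dimensionless groups: 5 − 4 = 1.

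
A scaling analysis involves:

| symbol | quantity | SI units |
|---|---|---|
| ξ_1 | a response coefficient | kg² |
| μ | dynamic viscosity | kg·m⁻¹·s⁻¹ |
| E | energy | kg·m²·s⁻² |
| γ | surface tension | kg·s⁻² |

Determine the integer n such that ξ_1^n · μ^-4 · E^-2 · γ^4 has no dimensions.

1

Balance the M exponent: (2)·n from ξ_1, plus −4·(1) − 2·(1) + 4·(1) = -2 from the rest, must sum to zero.
2n − 2 = 0, so n = 1.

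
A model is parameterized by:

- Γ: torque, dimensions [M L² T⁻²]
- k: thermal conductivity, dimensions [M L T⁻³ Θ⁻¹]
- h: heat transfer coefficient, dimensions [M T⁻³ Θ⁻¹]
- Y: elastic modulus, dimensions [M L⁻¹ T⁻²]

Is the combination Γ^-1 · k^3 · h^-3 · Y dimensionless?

yes

Sum the exponent of each base dimension across the product:
  M: −[Γ]_M + 3·[k]_M − 3·[h]_M + [Y]_M = −(1) + 3·(1) − 3·(1) + (1) = 0
  L: −[Γ]_L + 3·[k]_L − 3·[h]_L + [Y]_L = −(2) + 3·(1) − 3·(0) + (-1) = 0
  T: −[Γ]_T + 3·[k]_T − 3·[h]_T + [Y]_T = −(-2) + 3·(-3) − 3·(-3) + (-2) = 0
  Θ: −[Γ]_Θ + 3·[k]_Θ − 3·[h]_Θ + [Y]_Θ = −(0) + 3·(-1) − 3·(-1) + (0) = 0
All base exponents vanish — dimensionless.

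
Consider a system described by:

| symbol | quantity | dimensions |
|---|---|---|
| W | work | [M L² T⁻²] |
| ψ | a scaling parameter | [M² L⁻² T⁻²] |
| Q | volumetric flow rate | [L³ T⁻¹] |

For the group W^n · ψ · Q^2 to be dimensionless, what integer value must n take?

-2

Balance the M exponent: (1)·n from W, plus (2) + 2·(0) = 2 from the rest, must sum to zero.
n + 2 = 0, so n = -2.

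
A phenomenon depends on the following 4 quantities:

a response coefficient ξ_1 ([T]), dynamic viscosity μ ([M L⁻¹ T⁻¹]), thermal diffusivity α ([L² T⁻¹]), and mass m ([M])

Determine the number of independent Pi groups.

1

There are 4 variables and 3 base dimensions (M, L, T).
The dimension matrix has rank 3.
Independent dimensionless groups: 4 − 3 = 1.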